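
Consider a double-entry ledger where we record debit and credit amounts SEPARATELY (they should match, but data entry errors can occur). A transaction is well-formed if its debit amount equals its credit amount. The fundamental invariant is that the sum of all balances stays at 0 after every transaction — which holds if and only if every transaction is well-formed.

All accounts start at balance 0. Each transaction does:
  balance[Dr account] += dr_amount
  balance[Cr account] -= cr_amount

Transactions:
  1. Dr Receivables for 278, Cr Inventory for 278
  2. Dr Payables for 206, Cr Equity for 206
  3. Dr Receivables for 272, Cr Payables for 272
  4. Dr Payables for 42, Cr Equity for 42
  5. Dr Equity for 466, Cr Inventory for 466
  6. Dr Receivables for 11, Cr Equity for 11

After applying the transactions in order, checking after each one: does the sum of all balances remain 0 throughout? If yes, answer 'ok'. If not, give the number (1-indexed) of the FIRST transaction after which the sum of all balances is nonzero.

Answer: ok

Derivation:
After txn 1: dr=278 cr=278 sum_balances=0
After txn 2: dr=206 cr=206 sum_balances=0
After txn 3: dr=272 cr=272 sum_balances=0
After txn 4: dr=42 cr=42 sum_balances=0
After txn 5: dr=466 cr=466 sum_balances=0
After txn 6: dr=11 cr=11 sum_balances=0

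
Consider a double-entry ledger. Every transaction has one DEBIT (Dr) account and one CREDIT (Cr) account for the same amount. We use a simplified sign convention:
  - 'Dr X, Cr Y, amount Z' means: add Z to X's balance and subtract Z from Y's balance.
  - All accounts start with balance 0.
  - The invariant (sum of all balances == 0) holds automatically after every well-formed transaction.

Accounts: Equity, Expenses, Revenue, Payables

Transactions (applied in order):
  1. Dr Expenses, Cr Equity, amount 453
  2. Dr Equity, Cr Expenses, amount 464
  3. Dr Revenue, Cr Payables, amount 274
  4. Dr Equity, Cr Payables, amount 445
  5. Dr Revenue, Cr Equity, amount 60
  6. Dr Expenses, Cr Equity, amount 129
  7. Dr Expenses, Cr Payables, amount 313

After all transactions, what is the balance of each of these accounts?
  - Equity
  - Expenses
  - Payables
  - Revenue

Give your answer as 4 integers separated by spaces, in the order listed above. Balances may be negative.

After txn 1 (Dr Expenses, Cr Equity, amount 453): Equity=-453 Expenses=453
After txn 2 (Dr Equity, Cr Expenses, amount 464): Equity=11 Expenses=-11
After txn 3 (Dr Revenue, Cr Payables, amount 274): Equity=11 Expenses=-11 Payables=-274 Revenue=274
After txn 4 (Dr Equity, Cr Payables, amount 445): Equity=456 Expenses=-11 Payables=-719 Revenue=274
After txn 5 (Dr Revenue, Cr Equity, amount 60): Equity=396 Expenses=-11 Payables=-719 Revenue=334
After txn 6 (Dr Expenses, Cr Equity, amount 129): Equity=267 Expenses=118 Payables=-719 Revenue=334
After txn 7 (Dr Expenses, Cr Payables, amount 313): Equity=267 Expenses=431 Payables=-1032 Revenue=334

Answer: 267 431 -1032 334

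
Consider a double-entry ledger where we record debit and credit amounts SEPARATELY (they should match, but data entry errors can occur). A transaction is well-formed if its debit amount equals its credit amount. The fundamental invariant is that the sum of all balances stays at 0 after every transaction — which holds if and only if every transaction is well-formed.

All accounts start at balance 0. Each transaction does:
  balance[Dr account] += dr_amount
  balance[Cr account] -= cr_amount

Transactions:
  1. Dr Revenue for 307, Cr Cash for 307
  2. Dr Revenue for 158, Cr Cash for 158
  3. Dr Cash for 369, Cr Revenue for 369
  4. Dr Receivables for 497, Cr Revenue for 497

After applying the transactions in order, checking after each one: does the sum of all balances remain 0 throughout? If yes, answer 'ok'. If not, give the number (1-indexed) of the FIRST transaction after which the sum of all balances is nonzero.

Answer: ok

Derivation:
After txn 1: dr=307 cr=307 sum_balances=0
After txn 2: dr=158 cr=158 sum_balances=0
After txn 3: dr=369 cr=369 sum_balances=0
After txn 4: dr=497 cr=497 sum_balances=0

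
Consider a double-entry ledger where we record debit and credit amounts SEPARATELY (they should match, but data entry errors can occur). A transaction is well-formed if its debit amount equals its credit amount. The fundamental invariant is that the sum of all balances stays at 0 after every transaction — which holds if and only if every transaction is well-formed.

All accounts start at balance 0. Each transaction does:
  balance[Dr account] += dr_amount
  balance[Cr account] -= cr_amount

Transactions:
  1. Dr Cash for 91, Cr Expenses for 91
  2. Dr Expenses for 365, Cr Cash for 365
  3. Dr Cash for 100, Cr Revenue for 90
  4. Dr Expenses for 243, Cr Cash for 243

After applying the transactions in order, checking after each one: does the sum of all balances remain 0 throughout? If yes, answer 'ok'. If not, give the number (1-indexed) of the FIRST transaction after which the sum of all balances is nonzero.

After txn 1: dr=91 cr=91 sum_balances=0
After txn 2: dr=365 cr=365 sum_balances=0
After txn 3: dr=100 cr=90 sum_balances=10
After txn 4: dr=243 cr=243 sum_balances=10

Answer: 3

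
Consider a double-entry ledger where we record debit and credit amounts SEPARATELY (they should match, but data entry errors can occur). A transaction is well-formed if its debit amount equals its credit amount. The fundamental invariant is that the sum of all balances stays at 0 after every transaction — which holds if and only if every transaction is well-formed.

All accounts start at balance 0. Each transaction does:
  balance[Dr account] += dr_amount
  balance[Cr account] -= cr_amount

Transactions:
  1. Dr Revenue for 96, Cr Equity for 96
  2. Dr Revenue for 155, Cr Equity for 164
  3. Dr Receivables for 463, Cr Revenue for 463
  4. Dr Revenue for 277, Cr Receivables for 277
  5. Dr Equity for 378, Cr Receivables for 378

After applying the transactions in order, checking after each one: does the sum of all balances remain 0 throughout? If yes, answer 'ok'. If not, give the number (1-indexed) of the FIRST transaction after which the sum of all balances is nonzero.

After txn 1: dr=96 cr=96 sum_balances=0
After txn 2: dr=155 cr=164 sum_balances=-9
After txn 3: dr=463 cr=463 sum_balances=-9
After txn 4: dr=277 cr=277 sum_balances=-9
After txn 5: dr=378 cr=378 sum_balances=-9

Answer: 2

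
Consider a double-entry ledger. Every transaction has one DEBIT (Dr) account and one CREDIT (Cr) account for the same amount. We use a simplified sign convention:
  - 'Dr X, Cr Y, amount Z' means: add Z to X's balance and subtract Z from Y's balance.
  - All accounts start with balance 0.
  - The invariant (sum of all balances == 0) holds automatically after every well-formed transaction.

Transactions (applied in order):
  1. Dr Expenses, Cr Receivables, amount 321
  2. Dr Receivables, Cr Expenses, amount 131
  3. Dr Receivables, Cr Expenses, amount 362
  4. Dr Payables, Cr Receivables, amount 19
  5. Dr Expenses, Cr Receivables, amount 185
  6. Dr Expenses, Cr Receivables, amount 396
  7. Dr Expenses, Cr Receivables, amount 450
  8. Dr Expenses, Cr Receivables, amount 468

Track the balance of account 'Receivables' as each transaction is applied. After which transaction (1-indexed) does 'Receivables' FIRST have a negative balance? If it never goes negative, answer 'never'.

After txn 1: Receivables=-321

Answer: 1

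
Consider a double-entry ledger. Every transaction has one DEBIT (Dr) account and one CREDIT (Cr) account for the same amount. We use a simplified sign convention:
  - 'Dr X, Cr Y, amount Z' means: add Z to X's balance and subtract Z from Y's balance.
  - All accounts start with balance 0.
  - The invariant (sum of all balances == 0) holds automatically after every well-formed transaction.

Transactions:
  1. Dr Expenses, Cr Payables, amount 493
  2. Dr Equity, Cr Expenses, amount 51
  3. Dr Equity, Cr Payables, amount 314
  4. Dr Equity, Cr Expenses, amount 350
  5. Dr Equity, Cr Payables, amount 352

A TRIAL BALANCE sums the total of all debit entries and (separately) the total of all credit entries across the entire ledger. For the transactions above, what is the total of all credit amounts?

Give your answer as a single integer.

Txn 1: credit+=493
Txn 2: credit+=51
Txn 3: credit+=314
Txn 4: credit+=350
Txn 5: credit+=352
Total credits = 1560

Answer: 1560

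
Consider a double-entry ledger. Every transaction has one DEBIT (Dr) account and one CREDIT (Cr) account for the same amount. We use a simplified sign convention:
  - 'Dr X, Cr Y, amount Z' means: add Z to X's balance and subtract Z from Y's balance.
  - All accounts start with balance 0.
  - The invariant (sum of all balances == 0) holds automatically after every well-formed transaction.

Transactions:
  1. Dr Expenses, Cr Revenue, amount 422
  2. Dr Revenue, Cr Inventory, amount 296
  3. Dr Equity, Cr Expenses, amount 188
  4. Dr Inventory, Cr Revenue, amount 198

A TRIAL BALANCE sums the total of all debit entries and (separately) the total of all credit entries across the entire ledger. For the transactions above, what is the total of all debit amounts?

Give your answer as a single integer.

Txn 1: debit+=422
Txn 2: debit+=296
Txn 3: debit+=188
Txn 4: debit+=198
Total debits = 1104

Answer: 1104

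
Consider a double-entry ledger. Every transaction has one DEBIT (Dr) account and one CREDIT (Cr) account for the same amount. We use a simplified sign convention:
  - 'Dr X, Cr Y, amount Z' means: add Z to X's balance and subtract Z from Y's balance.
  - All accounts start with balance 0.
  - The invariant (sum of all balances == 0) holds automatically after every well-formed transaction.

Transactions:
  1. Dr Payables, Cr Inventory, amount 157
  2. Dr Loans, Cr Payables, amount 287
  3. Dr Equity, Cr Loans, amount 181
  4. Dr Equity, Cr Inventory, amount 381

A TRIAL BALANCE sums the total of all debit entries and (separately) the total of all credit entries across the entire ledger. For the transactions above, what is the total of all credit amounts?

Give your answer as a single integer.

Txn 1: credit+=157
Txn 2: credit+=287
Txn 3: credit+=181
Txn 4: credit+=381
Total credits = 1006

Answer: 1006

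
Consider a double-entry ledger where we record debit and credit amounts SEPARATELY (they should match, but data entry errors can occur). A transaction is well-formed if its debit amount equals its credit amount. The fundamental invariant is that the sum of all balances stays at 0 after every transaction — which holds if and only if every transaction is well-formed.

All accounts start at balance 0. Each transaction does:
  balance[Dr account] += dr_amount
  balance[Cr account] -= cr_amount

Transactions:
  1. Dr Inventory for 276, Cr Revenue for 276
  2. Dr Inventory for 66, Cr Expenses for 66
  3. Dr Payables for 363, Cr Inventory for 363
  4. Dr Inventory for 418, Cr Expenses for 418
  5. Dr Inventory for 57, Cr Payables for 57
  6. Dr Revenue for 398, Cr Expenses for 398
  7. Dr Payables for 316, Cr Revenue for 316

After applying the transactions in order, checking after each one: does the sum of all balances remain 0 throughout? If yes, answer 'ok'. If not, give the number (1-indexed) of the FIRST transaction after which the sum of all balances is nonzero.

After txn 1: dr=276 cr=276 sum_balances=0
After txn 2: dr=66 cr=66 sum_balances=0
After txn 3: dr=363 cr=363 sum_balances=0
After txn 4: dr=418 cr=418 sum_balances=0
After txn 5: dr=57 cr=57 sum_balances=0
After txn 6: dr=398 cr=398 sum_balances=0
After txn 7: dr=316 cr=316 sum_balances=0

Answer: ok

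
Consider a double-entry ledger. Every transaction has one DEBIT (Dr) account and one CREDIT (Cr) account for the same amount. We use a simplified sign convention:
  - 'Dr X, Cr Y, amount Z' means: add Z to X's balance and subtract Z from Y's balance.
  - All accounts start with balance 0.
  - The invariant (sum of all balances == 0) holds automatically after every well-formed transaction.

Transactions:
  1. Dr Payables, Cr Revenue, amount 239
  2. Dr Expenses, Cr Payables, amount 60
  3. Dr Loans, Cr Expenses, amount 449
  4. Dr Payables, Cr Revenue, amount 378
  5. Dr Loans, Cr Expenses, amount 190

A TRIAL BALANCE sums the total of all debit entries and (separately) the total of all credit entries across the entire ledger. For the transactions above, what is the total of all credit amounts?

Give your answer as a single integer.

Answer: 1316

Derivation:
Txn 1: credit+=239
Txn 2: credit+=60
Txn 3: credit+=449
Txn 4: credit+=378
Txn 5: credit+=190
Total credits = 1316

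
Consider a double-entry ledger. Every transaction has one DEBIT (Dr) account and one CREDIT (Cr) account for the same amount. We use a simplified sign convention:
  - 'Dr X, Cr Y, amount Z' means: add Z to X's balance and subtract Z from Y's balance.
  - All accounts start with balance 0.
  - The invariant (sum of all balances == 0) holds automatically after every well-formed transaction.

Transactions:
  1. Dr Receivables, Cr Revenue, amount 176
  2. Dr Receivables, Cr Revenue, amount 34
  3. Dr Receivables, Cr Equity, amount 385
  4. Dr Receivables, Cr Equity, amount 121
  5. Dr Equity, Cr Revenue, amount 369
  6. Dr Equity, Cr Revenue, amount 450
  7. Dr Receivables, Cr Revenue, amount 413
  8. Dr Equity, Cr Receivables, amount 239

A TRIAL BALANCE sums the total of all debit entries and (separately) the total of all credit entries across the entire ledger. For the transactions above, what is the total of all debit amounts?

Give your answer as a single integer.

Answer: 2187

Derivation:
Txn 1: debit+=176
Txn 2: debit+=34
Txn 3: debit+=385
Txn 4: debit+=121
Txn 5: debit+=369
Txn 6: debit+=450
Txn 7: debit+=413
Txn 8: debit+=239
Total debits = 2187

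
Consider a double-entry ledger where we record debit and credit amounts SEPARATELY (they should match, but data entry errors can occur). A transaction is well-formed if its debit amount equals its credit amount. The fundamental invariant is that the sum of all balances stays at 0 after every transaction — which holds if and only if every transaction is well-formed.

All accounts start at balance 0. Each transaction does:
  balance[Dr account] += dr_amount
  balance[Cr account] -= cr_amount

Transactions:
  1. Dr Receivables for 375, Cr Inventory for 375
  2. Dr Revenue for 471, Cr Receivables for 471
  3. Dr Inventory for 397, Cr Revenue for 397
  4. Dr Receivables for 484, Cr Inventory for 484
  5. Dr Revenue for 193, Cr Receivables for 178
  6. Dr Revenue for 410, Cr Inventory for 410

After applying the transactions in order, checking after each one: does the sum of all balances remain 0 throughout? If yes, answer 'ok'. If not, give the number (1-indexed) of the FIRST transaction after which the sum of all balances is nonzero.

Answer: 5

Derivation:
After txn 1: dr=375 cr=375 sum_balances=0
After txn 2: dr=471 cr=471 sum_balances=0
After txn 3: dr=397 cr=397 sum_balances=0
After txn 4: dr=484 cr=484 sum_balances=0
After txn 5: dr=193 cr=178 sum_balances=15
After txn 6: dr=410 cr=410 sum_balances=15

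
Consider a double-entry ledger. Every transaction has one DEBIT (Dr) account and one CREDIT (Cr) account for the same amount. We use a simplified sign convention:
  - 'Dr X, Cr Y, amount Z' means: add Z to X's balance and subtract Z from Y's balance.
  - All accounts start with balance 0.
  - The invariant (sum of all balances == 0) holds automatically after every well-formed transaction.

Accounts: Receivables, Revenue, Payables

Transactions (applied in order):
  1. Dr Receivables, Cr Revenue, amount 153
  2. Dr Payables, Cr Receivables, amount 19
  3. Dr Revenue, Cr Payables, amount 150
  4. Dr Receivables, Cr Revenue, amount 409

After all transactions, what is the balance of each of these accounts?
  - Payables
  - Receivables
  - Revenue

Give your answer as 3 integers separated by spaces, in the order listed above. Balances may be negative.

After txn 1 (Dr Receivables, Cr Revenue, amount 153): Receivables=153 Revenue=-153
After txn 2 (Dr Payables, Cr Receivables, amount 19): Payables=19 Receivables=134 Revenue=-153
After txn 3 (Dr Revenue, Cr Payables, amount 150): Payables=-131 Receivables=134 Revenue=-3
After txn 4 (Dr Receivables, Cr Revenue, amount 409): Payables=-131 Receivables=543 Revenue=-412

Answer: -131 543 -412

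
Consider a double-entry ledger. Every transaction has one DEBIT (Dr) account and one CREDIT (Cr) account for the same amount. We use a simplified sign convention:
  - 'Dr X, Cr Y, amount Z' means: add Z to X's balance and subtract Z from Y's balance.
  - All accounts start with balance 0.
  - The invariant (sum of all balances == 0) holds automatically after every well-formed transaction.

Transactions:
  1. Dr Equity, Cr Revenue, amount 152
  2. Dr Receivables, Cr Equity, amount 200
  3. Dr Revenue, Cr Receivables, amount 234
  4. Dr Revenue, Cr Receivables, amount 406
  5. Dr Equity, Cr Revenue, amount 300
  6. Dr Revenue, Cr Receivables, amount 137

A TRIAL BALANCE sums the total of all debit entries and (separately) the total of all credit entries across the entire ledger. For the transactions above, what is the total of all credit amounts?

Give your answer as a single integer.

Answer: 1429

Derivation:
Txn 1: credit+=152
Txn 2: credit+=200
Txn 3: credit+=234
Txn 4: credit+=406
Txn 5: credit+=300
Txn 6: credit+=137
Total credits = 1429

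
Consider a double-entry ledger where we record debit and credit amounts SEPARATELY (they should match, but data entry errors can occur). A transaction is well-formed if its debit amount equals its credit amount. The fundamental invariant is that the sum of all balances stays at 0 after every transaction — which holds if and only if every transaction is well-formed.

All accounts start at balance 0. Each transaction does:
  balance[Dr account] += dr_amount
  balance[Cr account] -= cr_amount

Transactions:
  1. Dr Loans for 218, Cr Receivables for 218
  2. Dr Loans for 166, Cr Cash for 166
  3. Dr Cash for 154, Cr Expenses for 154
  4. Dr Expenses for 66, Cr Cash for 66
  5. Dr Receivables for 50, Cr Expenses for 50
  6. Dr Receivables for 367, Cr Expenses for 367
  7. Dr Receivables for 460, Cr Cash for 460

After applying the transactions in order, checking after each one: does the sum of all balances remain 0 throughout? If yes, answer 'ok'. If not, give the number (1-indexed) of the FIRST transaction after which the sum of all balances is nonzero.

After txn 1: dr=218 cr=218 sum_balances=0
After txn 2: dr=166 cr=166 sum_balances=0
After txn 3: dr=154 cr=154 sum_balances=0
After txn 4: dr=66 cr=66 sum_balances=0
After txn 5: dr=50 cr=50 sum_balances=0
After txn 6: dr=367 cr=367 sum_balances=0
After txn 7: dr=460 cr=460 sum_balances=0

Answer: ok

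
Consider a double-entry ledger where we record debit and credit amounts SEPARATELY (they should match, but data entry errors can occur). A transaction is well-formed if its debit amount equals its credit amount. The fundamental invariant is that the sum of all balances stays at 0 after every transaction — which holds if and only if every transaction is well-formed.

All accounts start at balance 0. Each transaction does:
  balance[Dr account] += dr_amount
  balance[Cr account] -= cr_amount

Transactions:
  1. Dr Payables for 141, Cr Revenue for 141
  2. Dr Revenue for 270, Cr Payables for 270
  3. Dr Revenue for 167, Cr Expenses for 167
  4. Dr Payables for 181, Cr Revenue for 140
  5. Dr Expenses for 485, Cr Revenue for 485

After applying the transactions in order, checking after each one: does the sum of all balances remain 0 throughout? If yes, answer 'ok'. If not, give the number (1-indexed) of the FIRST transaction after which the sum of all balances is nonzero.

After txn 1: dr=141 cr=141 sum_balances=0
After txn 2: dr=270 cr=270 sum_balances=0
After txn 3: dr=167 cr=167 sum_balances=0
After txn 4: dr=181 cr=140 sum_balances=41
After txn 5: dr=485 cr=485 sum_balances=41

Answer: 4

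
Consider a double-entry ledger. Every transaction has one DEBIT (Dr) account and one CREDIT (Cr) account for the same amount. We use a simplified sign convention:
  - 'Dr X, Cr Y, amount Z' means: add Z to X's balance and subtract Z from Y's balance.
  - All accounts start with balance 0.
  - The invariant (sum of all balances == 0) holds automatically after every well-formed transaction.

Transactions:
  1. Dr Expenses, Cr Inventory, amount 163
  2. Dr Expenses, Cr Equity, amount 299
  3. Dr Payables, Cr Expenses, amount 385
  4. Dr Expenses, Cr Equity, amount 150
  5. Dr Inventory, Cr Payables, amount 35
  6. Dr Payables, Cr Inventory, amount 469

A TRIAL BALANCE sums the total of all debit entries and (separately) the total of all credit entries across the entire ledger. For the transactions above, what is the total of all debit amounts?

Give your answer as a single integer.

Answer: 1501

Derivation:
Txn 1: debit+=163
Txn 2: debit+=299
Txn 3: debit+=385
Txn 4: debit+=150
Txn 5: debit+=35
Txn 6: debit+=469
Total debits = 1501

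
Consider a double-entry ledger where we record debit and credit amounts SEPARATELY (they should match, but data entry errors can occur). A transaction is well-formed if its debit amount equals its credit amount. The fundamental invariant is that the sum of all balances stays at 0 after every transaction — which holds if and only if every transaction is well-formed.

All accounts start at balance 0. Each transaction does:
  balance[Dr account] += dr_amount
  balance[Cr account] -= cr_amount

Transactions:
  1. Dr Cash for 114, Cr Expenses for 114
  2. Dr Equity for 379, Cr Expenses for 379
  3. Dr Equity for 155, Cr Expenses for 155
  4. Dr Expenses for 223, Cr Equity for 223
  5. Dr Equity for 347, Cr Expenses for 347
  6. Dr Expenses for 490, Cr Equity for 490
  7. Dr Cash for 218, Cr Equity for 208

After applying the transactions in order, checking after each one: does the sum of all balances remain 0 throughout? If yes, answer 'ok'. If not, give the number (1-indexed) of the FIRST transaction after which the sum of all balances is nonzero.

After txn 1: dr=114 cr=114 sum_balances=0
After txn 2: dr=379 cr=379 sum_balances=0
After txn 3: dr=155 cr=155 sum_balances=0
After txn 4: dr=223 cr=223 sum_balances=0
After txn 5: dr=347 cr=347 sum_balances=0
After txn 6: dr=490 cr=490 sum_balances=0
After txn 7: dr=218 cr=208 sum_balances=10

Answer: 7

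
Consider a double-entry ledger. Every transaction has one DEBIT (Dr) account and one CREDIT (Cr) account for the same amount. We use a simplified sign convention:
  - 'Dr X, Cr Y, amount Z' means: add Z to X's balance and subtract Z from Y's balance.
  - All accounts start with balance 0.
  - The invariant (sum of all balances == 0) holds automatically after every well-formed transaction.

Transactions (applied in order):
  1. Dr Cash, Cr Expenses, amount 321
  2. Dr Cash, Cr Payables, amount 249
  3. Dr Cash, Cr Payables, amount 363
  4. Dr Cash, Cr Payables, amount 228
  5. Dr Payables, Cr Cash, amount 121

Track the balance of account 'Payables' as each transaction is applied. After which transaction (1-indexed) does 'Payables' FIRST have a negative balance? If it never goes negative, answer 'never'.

After txn 1: Payables=0
After txn 2: Payables=-249

Answer: 2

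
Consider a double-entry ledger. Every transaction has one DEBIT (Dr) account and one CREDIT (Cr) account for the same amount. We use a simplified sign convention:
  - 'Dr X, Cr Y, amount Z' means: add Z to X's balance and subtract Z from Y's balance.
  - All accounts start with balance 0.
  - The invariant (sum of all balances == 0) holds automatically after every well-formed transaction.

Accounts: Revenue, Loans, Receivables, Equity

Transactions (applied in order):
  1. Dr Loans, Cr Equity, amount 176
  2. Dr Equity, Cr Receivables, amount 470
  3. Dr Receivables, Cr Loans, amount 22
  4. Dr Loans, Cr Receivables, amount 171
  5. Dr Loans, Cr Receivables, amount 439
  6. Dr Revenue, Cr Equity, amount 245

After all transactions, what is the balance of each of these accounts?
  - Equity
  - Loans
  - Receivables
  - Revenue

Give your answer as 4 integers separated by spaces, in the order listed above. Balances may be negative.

Answer: 49 764 -1058 245

Derivation:
After txn 1 (Dr Loans, Cr Equity, amount 176): Equity=-176 Loans=176
After txn 2 (Dr Equity, Cr Receivables, amount 470): Equity=294 Loans=176 Receivables=-470
After txn 3 (Dr Receivables, Cr Loans, amount 22): Equity=294 Loans=154 Receivables=-448
After txn 4 (Dr Loans, Cr Receivables, amount 171): Equity=294 Loans=325 Receivables=-619
After txn 5 (Dr Loans, Cr Receivables, amount 439): Equity=294 Loans=764 Receivables=-1058
After txn 6 (Dr Revenue, Cr Equity, amount 245): Equity=49 Loans=764 Receivables=-1058 Revenue=245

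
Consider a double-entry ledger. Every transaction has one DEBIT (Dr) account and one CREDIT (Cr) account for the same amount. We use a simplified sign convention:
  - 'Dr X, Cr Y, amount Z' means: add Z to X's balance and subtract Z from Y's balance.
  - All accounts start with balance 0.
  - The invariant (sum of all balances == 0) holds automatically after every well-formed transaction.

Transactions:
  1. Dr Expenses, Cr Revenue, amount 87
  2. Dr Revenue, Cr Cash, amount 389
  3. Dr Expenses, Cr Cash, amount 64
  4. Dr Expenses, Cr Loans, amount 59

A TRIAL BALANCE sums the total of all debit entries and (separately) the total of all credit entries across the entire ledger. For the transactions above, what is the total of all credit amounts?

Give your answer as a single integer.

Answer: 599

Derivation:
Txn 1: credit+=87
Txn 2: credit+=389
Txn 3: credit+=64
Txn 4: credit+=59
Total credits = 599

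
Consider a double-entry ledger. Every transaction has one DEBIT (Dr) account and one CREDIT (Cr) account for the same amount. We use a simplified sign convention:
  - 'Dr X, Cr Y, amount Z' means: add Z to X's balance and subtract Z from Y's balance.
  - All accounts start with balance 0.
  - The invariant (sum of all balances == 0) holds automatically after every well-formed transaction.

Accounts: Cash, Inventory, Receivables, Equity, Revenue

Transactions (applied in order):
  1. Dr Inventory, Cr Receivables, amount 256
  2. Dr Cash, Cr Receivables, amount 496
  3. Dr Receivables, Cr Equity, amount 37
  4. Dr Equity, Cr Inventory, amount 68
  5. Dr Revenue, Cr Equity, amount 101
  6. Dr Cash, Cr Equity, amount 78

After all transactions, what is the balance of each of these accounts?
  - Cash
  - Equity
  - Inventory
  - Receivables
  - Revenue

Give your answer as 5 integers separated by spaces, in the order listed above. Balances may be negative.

Answer: 574 -148 188 -715 101

Derivation:
After txn 1 (Dr Inventory, Cr Receivables, amount 256): Inventory=256 Receivables=-256
After txn 2 (Dr Cash, Cr Receivables, amount 496): Cash=496 Inventory=256 Receivables=-752
After txn 3 (Dr Receivables, Cr Equity, amount 37): Cash=496 Equity=-37 Inventory=256 Receivables=-715
After txn 4 (Dr Equity, Cr Inventory, amount 68): Cash=496 Equity=31 Inventory=188 Receivables=-715
After txn 5 (Dr Revenue, Cr Equity, amount 101): Cash=496 Equity=-70 Inventory=188 Receivables=-715 Revenue=101
After txn 6 (Dr Cash, Cr Equity, amount 78): Cash=574 Equity=-148 Inventory=188 Receivables=-715 Revenue=101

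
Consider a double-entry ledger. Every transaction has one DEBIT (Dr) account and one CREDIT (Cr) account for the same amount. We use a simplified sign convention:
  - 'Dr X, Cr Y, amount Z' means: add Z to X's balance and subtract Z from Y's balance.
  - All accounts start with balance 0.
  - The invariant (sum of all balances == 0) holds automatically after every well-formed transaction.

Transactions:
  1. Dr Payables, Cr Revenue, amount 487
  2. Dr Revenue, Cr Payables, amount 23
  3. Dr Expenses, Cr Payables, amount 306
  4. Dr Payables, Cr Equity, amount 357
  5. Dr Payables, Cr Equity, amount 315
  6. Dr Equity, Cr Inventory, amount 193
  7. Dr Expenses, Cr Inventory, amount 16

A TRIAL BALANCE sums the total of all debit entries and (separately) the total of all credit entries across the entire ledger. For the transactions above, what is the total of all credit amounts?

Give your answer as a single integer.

Answer: 1697

Derivation:
Txn 1: credit+=487
Txn 2: credit+=23
Txn 3: credit+=306
Txn 4: credit+=357
Txn 5: credit+=315
Txn 6: credit+=193
Txn 7: credit+=16
Total credits = 1697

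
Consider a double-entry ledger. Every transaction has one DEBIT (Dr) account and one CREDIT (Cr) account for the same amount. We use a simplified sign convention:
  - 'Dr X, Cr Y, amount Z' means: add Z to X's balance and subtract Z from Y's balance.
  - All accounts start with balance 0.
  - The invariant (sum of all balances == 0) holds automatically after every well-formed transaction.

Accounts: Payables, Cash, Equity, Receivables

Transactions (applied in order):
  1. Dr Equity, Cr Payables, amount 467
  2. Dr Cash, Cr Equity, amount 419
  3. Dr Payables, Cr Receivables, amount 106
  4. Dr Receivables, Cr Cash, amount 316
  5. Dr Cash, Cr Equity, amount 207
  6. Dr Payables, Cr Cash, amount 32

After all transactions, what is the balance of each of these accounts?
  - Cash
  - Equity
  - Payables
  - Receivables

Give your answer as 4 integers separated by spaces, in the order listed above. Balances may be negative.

Answer: 278 -159 -329 210

Derivation:
After txn 1 (Dr Equity, Cr Payables, amount 467): Equity=467 Payables=-467
After txn 2 (Dr Cash, Cr Equity, amount 419): Cash=419 Equity=48 Payables=-467
After txn 3 (Dr Payables, Cr Receivables, amount 106): Cash=419 Equity=48 Payables=-361 Receivables=-106
After txn 4 (Dr Receivables, Cr Cash, amount 316): Cash=103 Equity=48 Payables=-361 Receivables=210
After txn 5 (Dr Cash, Cr Equity, amount 207): Cash=310 Equity=-159 Payables=-361 Receivables=210
After txn 6 (Dr Payables, Cr Cash, amount 32): Cash=278 Equity=-159 Payables=-329 Receivables=210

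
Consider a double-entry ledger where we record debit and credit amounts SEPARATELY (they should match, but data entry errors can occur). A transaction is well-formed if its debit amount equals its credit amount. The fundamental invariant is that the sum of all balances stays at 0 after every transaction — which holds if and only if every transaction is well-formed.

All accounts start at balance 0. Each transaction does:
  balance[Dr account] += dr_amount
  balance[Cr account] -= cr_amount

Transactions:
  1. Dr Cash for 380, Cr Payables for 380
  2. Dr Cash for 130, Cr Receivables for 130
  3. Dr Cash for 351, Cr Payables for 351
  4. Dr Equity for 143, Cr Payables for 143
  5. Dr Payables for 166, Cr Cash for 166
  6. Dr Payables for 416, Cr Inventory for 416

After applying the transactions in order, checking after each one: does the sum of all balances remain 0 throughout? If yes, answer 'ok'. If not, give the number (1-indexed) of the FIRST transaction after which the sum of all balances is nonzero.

After txn 1: dr=380 cr=380 sum_balances=0
After txn 2: dr=130 cr=130 sum_balances=0
After txn 3: dr=351 cr=351 sum_balances=0
After txn 4: dr=143 cr=143 sum_balances=0
After txn 5: dr=166 cr=166 sum_balances=0
After txn 6: dr=416 cr=416 sum_balances=0

Answer: ok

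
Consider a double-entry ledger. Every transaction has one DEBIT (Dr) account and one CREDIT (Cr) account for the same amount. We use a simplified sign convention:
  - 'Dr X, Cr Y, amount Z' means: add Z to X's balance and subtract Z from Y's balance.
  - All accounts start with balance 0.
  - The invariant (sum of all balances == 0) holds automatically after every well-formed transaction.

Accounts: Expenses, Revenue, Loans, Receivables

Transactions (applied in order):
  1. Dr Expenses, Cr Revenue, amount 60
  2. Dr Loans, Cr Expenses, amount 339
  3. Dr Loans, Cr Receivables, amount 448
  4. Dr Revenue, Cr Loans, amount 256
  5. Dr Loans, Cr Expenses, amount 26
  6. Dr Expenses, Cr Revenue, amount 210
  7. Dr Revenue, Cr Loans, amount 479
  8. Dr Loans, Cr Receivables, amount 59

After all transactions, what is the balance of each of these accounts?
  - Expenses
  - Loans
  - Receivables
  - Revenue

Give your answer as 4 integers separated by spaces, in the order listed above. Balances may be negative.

After txn 1 (Dr Expenses, Cr Revenue, amount 60): Expenses=60 Revenue=-60
After txn 2 (Dr Loans, Cr Expenses, amount 339): Expenses=-279 Loans=339 Revenue=-60
After txn 3 (Dr Loans, Cr Receivables, amount 448): Expenses=-279 Loans=787 Receivables=-448 Revenue=-60
After txn 4 (Dr Revenue, Cr Loans, amount 256): Expenses=-279 Loans=531 Receivables=-448 Revenue=196
After txn 5 (Dr Loans, Cr Expenses, amount 26): Expenses=-305 Loans=557 Receivables=-448 Revenue=196
After txn 6 (Dr Expenses, Cr Revenue, amount 210): Expenses=-95 Loans=557 Receivables=-448 Revenue=-14
After txn 7 (Dr Revenue, Cr Loans, amount 479): Expenses=-95 Loans=78 Receivables=-448 Revenue=465
After txn 8 (Dr Loans, Cr Receivables, amount 59): Expenses=-95 Loans=137 Receivables=-507 Revenue=465

Answer: -95 137 -507 465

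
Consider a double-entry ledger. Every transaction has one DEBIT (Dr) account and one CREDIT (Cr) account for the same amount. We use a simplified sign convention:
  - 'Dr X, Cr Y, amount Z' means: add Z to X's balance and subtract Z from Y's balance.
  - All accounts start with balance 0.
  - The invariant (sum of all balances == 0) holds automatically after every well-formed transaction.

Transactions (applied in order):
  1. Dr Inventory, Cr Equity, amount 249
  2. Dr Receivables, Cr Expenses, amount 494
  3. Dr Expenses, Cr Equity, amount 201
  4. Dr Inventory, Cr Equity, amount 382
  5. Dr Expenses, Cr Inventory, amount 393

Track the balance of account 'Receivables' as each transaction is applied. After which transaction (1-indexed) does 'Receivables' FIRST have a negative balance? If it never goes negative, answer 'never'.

After txn 1: Receivables=0
After txn 2: Receivables=494
After txn 3: Receivables=494
After txn 4: Receivables=494
After txn 5: Receivables=494

Answer: never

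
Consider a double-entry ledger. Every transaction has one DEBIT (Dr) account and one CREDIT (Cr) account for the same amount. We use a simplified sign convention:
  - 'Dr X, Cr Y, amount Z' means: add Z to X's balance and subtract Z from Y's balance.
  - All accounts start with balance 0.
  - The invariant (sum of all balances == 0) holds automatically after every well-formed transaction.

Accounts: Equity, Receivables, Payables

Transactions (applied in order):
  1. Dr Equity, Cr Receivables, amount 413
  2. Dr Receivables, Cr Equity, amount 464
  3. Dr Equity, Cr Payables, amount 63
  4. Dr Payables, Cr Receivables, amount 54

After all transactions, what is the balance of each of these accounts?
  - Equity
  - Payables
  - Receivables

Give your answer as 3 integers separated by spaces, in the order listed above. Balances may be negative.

After txn 1 (Dr Equity, Cr Receivables, amount 413): Equity=413 Receivables=-413
After txn 2 (Dr Receivables, Cr Equity, amount 464): Equity=-51 Receivables=51
After txn 3 (Dr Equity, Cr Payables, amount 63): Equity=12 Payables=-63 Receivables=51
After txn 4 (Dr Payables, Cr Receivables, amount 54): Equity=12 Payables=-9 Receivables=-3

Answer: 12 -9 -3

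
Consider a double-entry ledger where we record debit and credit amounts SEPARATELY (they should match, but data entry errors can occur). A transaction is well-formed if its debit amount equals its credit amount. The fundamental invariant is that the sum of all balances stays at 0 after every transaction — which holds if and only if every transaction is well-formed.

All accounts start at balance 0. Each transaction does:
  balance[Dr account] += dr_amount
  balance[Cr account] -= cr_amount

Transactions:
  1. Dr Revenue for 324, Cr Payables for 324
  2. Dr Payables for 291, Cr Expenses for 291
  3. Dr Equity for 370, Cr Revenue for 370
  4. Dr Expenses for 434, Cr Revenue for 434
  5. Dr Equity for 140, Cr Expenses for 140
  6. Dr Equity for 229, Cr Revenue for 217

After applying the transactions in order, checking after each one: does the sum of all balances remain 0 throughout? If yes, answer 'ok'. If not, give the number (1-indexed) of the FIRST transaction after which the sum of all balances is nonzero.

After txn 1: dr=324 cr=324 sum_balances=0
After txn 2: dr=291 cr=291 sum_balances=0
After txn 3: dr=370 cr=370 sum_balances=0
After txn 4: dr=434 cr=434 sum_balances=0
After txn 5: dr=140 cr=140 sum_balances=0
After txn 6: dr=229 cr=217 sum_balances=12

Answer: 6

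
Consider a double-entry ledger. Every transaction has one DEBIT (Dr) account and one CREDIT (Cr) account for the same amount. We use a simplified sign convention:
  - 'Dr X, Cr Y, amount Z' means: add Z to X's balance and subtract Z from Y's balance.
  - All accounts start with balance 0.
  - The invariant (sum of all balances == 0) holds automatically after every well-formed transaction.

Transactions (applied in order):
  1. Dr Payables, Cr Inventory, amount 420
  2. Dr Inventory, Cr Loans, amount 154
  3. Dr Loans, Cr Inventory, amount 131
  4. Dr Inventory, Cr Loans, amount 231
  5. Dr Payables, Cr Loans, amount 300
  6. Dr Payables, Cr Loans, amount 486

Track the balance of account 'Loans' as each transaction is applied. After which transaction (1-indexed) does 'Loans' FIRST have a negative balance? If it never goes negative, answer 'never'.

After txn 1: Loans=0
After txn 2: Loans=-154

Answer: 2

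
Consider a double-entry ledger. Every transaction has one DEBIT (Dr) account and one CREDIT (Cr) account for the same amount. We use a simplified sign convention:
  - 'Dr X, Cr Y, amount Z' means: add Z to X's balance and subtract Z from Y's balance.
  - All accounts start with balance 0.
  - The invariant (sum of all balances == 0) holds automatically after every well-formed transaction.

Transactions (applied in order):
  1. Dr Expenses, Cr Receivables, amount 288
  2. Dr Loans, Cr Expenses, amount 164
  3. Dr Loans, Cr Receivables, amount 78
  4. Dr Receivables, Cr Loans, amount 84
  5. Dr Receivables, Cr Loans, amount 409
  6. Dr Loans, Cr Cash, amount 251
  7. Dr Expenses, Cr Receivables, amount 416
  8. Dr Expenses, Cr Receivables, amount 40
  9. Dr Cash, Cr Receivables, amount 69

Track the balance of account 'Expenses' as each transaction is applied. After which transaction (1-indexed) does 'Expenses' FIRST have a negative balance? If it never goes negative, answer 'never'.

Answer: never

Derivation:
After txn 1: Expenses=288
After txn 2: Expenses=124
After txn 3: Expenses=124
After txn 4: Expenses=124
After txn 5: Expenses=124
After txn 6: Expenses=124
After txn 7: Expenses=540
After txn 8: Expenses=580
After txn 9: Expenses=580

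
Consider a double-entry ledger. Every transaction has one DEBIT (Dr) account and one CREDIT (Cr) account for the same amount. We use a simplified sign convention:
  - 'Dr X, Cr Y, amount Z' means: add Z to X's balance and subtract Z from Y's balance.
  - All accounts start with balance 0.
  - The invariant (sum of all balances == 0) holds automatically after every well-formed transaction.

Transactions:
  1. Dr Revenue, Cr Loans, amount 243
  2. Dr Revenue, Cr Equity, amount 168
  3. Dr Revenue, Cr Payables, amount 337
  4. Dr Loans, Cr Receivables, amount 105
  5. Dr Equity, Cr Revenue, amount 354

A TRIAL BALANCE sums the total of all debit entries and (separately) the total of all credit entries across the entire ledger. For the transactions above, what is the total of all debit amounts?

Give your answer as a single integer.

Answer: 1207

Derivation:
Txn 1: debit+=243
Txn 2: debit+=168
Txn 3: debit+=337
Txn 4: debit+=105
Txn 5: debit+=354
Total debits = 1207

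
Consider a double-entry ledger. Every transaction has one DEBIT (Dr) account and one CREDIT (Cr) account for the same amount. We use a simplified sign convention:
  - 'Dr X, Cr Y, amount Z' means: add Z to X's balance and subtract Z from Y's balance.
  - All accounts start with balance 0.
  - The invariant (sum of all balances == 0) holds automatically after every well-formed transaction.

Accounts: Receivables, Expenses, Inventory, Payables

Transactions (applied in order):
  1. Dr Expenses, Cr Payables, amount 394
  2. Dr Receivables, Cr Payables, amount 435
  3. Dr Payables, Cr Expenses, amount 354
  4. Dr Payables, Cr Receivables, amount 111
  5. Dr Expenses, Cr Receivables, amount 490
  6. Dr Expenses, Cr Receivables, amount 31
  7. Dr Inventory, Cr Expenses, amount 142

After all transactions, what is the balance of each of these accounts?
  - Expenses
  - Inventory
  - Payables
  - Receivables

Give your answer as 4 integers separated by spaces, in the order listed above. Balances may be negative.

Answer: 419 142 -364 -197

Derivation:
After txn 1 (Dr Expenses, Cr Payables, amount 394): Expenses=394 Payables=-394
After txn 2 (Dr Receivables, Cr Payables, amount 435): Expenses=394 Payables=-829 Receivables=435
After txn 3 (Dr Payables, Cr Expenses, amount 354): Expenses=40 Payables=-475 Receivables=435
After txn 4 (Dr Payables, Cr Receivables, amount 111): Expenses=40 Payables=-364 Receivables=324
After txn 5 (Dr Expenses, Cr Receivables, amount 490): Expenses=530 Payables=-364 Receivables=-166
After txn 6 (Dr Expenses, Cr Receivables, amount 31): Expenses=561 Payables=-364 Receivables=-197
After txn 7 (Dr Inventory, Cr Expenses, amount 142): Expenses=419 Inventory=142 Payables=-364 Receivables=-197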